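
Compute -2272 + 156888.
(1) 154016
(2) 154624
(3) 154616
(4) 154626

-2272 + 156888 = 154616
3) 154616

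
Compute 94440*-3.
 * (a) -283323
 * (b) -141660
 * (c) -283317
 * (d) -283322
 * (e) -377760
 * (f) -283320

94440 * -3 = -283320
f) -283320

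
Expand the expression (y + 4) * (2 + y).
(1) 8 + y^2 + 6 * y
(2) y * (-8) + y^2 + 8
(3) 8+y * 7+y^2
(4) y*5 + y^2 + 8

Expanding (y + 4) * (2 + y):
= 8 + y^2 + 6 * y
1) 8 + y^2 + 6 * y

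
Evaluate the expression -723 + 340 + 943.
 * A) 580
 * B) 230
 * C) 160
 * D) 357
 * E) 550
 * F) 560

First: -723 + 340 = -383
Then: -383 + 943 = 560
F) 560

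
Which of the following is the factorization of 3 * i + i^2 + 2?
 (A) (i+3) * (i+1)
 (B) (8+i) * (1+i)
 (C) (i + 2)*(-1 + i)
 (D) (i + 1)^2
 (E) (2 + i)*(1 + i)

We need to factor 3 * i + i^2 + 2.
The factored form is (2 + i)*(1 + i).
E) (2 + i)*(1 + i)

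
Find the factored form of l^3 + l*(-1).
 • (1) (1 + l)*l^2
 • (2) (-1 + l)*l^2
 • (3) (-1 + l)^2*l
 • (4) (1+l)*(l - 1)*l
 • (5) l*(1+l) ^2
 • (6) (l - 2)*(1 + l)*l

We need to factor l^3 + l*(-1).
The factored form is (1+l)*(l - 1)*l.
4) (1+l)*(l - 1)*l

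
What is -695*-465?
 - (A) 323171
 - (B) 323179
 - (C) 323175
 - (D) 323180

-695 * -465 = 323175
C) 323175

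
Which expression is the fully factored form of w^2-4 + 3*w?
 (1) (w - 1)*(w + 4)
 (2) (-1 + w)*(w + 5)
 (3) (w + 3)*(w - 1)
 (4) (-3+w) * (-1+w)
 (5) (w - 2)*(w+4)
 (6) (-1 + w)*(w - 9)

We need to factor w^2-4 + 3*w.
The factored form is (w - 1)*(w + 4).
1) (w - 1)*(w + 4)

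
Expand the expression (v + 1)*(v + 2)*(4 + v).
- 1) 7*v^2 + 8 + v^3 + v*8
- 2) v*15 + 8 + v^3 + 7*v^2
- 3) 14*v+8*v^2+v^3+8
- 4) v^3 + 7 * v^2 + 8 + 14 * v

Expanding (v + 1)*(v + 2)*(4 + v):
= v^3 + 7 * v^2 + 8 + 14 * v
4) v^3 + 7 * v^2 + 8 + 14 * v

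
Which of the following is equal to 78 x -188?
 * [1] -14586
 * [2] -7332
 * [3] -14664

78 * -188 = -14664
3) -14664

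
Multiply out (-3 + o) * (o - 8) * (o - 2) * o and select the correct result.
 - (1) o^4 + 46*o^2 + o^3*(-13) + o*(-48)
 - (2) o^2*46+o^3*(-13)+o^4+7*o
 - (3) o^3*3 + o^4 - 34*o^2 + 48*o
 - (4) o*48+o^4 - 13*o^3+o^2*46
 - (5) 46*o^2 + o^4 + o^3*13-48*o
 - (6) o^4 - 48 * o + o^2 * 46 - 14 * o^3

Expanding (-3 + o) * (o - 8) * (o - 2) * o:
= o^4 + 46*o^2 + o^3*(-13) + o*(-48)
1) o^4 + 46*o^2 + o^3*(-13) + o*(-48)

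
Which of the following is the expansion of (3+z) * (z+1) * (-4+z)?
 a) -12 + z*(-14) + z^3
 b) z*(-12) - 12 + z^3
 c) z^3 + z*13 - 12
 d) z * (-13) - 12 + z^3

Expanding (3+z) * (z+1) * (-4+z):
= z * (-13) - 12 + z^3
d) z * (-13) - 12 + z^3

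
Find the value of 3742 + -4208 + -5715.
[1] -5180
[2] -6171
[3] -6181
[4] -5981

First: 3742 + -4208 = -466
Then: -466 + -5715 = -6181
3) -6181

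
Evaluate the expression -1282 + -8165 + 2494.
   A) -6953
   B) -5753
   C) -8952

First: -1282 + -8165 = -9447
Then: -9447 + 2494 = -6953
A) -6953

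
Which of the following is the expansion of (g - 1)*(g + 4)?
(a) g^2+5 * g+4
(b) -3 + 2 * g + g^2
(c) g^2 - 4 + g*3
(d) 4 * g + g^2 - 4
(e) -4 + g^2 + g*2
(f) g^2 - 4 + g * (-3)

Expanding (g - 1)*(g + 4):
= g^2 - 4 + g*3
c) g^2 - 4 + g*3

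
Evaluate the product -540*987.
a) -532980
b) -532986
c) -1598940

-540 * 987 = -532980
a) -532980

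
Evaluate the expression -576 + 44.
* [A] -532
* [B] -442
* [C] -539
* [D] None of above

-576 + 44 = -532
A) -532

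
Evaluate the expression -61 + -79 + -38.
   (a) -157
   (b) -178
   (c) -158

First: -61 + -79 = -140
Then: -140 + -38 = -178
b) -178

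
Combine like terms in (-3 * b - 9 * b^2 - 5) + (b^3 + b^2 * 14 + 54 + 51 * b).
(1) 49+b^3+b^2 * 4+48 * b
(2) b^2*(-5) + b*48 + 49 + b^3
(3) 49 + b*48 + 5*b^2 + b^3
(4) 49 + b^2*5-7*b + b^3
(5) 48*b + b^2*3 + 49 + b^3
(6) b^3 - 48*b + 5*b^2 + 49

Adding the polynomials and combining like terms:
(-3*b - 9*b^2 - 5) + (b^3 + b^2*14 + 54 + 51*b)
= 49 + b*48 + 5*b^2 + b^3
3) 49 + b*48 + 5*b^2 + b^3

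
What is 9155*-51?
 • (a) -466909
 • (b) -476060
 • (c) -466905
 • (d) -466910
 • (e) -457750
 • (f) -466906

9155 * -51 = -466905
c) -466905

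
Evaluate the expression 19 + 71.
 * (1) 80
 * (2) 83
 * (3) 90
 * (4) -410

19 + 71 = 90
3) 90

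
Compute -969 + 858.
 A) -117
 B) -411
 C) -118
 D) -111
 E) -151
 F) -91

-969 + 858 = -111
D) -111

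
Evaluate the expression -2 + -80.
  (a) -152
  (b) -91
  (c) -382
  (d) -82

-2 + -80 = -82
d) -82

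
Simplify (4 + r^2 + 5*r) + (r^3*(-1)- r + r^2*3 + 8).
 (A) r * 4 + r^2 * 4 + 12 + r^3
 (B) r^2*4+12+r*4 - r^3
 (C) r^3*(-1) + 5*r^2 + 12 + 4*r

Adding the polynomials and combining like terms:
(4 + r^2 + 5*r) + (r^3*(-1) - r + r^2*3 + 8)
= r^2*4+12+r*4 - r^3
B) r^2*4+12+r*4 - r^3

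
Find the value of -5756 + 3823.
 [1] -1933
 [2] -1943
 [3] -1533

-5756 + 3823 = -1933
1) -1933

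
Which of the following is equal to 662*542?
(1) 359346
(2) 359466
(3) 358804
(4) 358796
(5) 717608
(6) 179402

662 * 542 = 358804
3) 358804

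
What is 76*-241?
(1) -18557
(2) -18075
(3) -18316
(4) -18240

76 * -241 = -18316
3) -18316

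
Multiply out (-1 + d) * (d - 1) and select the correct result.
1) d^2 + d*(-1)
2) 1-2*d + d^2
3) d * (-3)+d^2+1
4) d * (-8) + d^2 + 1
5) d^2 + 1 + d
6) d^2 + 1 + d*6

Expanding (-1 + d) * (d - 1):
= 1-2*d + d^2
2) 1-2*d + d^2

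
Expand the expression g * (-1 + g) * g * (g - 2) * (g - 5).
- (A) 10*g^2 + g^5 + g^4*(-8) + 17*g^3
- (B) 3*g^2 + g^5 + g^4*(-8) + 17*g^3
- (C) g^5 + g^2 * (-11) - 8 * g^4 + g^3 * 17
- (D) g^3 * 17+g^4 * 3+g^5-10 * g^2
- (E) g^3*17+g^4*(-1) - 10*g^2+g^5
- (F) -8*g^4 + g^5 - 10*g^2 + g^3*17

Expanding g * (-1 + g) * g * (g - 2) * (g - 5):
= -8*g^4 + g^5 - 10*g^2 + g^3*17
F) -8*g^4 + g^5 - 10*g^2 + g^3*17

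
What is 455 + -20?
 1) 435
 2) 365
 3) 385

455 + -20 = 435
1) 435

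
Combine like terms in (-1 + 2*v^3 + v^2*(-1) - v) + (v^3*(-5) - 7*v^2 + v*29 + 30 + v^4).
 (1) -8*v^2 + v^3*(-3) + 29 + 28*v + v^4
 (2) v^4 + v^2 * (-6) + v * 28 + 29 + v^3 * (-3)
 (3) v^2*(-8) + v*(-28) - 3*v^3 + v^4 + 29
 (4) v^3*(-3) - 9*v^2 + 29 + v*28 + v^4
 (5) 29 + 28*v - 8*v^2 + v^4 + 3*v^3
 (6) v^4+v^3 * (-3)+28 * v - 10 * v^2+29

Adding the polynomials and combining like terms:
(-1 + 2*v^3 + v^2*(-1) - v) + (v^3*(-5) - 7*v^2 + v*29 + 30 + v^4)
= -8*v^2 + v^3*(-3) + 29 + 28*v + v^4
1) -8*v^2 + v^3*(-3) + 29 + 28*v + v^4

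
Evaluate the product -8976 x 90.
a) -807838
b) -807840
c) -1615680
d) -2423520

-8976 * 90 = -807840
b) -807840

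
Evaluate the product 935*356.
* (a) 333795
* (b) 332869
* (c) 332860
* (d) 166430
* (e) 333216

935 * 356 = 332860
c) 332860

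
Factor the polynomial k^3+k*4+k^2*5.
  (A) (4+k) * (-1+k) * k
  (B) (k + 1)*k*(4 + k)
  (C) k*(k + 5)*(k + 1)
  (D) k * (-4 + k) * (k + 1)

We need to factor k^3+k*4+k^2*5.
The factored form is (k + 1)*k*(4 + k).
B) (k + 1)*k*(4 + k)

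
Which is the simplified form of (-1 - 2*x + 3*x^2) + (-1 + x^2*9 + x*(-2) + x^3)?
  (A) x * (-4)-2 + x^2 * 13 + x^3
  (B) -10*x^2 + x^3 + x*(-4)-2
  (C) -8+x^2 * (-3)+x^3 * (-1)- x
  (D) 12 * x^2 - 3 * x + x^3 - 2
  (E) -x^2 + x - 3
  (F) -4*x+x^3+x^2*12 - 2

Adding the polynomials and combining like terms:
(-1 - 2*x + 3*x^2) + (-1 + x^2*9 + x*(-2) + x^3)
= -4*x+x^3+x^2*12 - 2
F) -4*x+x^3+x^2*12 - 2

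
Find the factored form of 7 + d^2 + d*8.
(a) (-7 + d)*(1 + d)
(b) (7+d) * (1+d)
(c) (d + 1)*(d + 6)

We need to factor 7 + d^2 + d*8.
The factored form is (7+d) * (1+d).
b) (7+d) * (1+d)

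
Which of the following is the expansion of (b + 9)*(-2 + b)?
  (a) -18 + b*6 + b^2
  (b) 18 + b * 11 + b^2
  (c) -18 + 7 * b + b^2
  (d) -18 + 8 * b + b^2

Expanding (b + 9)*(-2 + b):
= -18 + 7 * b + b^2
c) -18 + 7 * b + b^2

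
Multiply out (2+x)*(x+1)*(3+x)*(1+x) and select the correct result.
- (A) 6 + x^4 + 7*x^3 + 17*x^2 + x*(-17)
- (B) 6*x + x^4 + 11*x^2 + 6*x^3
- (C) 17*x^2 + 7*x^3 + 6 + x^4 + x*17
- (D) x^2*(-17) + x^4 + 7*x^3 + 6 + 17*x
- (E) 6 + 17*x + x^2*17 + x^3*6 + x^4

Expanding (2+x)*(x+1)*(3+x)*(1+x):
= 17*x^2 + 7*x^3 + 6 + x^4 + x*17
C) 17*x^2 + 7*x^3 + 6 + x^4 + x*17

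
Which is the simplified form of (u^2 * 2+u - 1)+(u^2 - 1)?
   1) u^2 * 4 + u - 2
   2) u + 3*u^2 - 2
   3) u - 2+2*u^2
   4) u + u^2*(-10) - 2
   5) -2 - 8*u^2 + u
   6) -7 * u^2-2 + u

Adding the polynomials and combining like terms:
(u^2*2 + u - 1) + (u^2 - 1)
= u + 3*u^2 - 2
2) u + 3*u^2 - 2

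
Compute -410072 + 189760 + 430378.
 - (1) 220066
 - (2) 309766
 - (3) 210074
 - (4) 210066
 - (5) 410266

First: -410072 + 189760 = -220312
Then: -220312 + 430378 = 210066
4) 210066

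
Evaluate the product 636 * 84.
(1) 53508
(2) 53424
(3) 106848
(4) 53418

636 * 84 = 53424
2) 53424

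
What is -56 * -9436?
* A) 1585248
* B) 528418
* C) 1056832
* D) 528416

-56 * -9436 = 528416
D) 528416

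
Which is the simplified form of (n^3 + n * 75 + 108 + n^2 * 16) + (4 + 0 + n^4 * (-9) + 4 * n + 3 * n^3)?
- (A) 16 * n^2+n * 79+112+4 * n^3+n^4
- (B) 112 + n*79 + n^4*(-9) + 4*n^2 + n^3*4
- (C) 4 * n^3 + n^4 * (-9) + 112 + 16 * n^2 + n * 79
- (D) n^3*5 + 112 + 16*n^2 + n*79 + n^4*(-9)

Adding the polynomials and combining like terms:
(n^3 + n*75 + 108 + n^2*16) + (4 + 0 + n^4*(-9) + 4*n + 3*n^3)
= 4 * n^3 + n^4 * (-9) + 112 + 16 * n^2 + n * 79
C) 4 * n^3 + n^4 * (-9) + 112 + 16 * n^2 + n * 79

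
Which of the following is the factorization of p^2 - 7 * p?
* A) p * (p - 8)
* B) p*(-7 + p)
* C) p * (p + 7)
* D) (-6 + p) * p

We need to factor p^2 - 7 * p.
The factored form is p*(-7 + p).
B) p*(-7 + p)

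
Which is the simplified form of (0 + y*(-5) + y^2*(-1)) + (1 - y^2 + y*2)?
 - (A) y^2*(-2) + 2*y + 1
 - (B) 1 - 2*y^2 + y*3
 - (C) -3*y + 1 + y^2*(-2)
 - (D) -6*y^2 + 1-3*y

Adding the polynomials and combining like terms:
(0 + y*(-5) + y^2*(-1)) + (1 - y^2 + y*2)
= -3*y + 1 + y^2*(-2)
C) -3*y + 1 + y^2*(-2)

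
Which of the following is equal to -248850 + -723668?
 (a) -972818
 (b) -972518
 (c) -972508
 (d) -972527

-248850 + -723668 = -972518
b) -972518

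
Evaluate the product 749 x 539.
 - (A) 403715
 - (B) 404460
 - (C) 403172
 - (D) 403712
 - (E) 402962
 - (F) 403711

749 * 539 = 403711
F) 403711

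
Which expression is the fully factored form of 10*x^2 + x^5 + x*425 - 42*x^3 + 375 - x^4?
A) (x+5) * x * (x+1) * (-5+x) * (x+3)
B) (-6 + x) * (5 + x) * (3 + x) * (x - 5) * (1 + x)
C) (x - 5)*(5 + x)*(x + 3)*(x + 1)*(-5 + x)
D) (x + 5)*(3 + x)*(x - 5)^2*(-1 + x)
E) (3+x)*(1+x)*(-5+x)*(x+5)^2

We need to factor 10*x^2 + x^5 + x*425 - 42*x^3 + 375 - x^4.
The factored form is (x - 5)*(5 + x)*(x + 3)*(x + 1)*(-5 + x).
C) (x - 5)*(5 + x)*(x + 3)*(x + 1)*(-5 + x)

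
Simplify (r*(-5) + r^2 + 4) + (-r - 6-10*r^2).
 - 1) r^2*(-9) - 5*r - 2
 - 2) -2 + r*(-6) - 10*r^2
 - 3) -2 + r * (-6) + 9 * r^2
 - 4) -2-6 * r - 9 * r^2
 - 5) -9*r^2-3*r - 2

Adding the polynomials and combining like terms:
(r*(-5) + r^2 + 4) + (-r - 6 - 10*r^2)
= -2-6 * r - 9 * r^2
4) -2-6 * r - 9 * r^2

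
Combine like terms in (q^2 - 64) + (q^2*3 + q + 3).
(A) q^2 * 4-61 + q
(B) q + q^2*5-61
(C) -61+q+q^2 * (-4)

Adding the polynomials and combining like terms:
(q^2 - 64) + (q^2*3 + q + 3)
= q^2 * 4-61 + q
A) q^2 * 4-61 + q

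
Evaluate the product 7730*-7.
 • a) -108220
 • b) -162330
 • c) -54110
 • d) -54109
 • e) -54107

7730 * -7 = -54110
c) -54110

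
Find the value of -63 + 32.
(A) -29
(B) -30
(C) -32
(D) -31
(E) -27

-63 + 32 = -31
D) -31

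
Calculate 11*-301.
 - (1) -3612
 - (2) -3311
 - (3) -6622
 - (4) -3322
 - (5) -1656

11 * -301 = -3311
2) -3311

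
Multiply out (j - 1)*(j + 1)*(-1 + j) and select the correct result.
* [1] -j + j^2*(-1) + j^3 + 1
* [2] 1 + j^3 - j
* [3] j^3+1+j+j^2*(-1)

Expanding (j - 1)*(j + 1)*(-1 + j):
= -j + j^2*(-1) + j^3 + 1
1) -j + j^2*(-1) + j^3 + 1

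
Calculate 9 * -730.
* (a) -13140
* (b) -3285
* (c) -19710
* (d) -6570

9 * -730 = -6570
d) -6570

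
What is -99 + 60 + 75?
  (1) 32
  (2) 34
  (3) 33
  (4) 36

First: -99 + 60 = -39
Then: -39 + 75 = 36
4) 36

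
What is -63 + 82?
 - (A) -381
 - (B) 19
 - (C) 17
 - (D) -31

-63 + 82 = 19
B) 19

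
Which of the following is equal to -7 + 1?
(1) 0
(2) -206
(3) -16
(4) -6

-7 + 1 = -6
4) -6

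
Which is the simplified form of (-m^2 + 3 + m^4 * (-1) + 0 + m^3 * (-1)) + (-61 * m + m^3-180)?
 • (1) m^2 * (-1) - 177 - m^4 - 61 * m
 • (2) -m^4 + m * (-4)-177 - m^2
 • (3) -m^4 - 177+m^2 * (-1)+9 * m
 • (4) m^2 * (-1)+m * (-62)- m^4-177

Adding the polynomials and combining like terms:
(-m^2 + 3 + m^4*(-1) + 0 + m^3*(-1)) + (-61*m + m^3 - 180)
= m^2 * (-1) - 177 - m^4 - 61 * m
1) m^2 * (-1) - 177 - m^4 - 61 * m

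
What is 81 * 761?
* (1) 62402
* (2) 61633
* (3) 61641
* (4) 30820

81 * 761 = 61641
3) 61641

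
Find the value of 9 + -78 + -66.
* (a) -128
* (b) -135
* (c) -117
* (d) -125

First: 9 + -78 = -69
Then: -69 + -66 = -135
b) -135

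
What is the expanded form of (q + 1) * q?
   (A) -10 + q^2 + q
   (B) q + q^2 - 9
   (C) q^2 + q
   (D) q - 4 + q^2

Expanding (q + 1) * q:
= q^2 + q
C) q^2 + q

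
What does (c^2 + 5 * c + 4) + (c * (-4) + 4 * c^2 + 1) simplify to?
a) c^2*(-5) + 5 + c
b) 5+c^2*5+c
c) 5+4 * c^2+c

Adding the polynomials and combining like terms:
(c^2 + 5*c + 4) + (c*(-4) + 4*c^2 + 1)
= 5+c^2*5+c
b) 5+c^2*5+c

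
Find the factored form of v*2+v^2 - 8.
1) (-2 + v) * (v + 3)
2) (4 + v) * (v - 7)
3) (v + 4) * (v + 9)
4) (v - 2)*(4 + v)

We need to factor v*2+v^2 - 8.
The factored form is (v - 2)*(4 + v).
4) (v - 2)*(4 + v)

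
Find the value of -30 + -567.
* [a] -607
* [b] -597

-30 + -567 = -597
b) -597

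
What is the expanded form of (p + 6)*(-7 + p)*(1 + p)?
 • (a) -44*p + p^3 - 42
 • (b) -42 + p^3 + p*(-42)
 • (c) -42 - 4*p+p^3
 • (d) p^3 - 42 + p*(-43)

Expanding (p + 6)*(-7 + p)*(1 + p):
= p^3 - 42 + p*(-43)
d) p^3 - 42 + p*(-43)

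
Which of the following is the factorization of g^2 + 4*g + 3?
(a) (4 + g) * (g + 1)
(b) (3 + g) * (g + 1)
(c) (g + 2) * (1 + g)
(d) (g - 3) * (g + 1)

We need to factor g^2 + 4*g + 3.
The factored form is (3 + g) * (g + 1).
b) (3 + g) * (g + 1)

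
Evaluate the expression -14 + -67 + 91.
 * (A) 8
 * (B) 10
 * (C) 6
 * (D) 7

First: -14 + -67 = -81
Then: -81 + 91 = 10
B) 10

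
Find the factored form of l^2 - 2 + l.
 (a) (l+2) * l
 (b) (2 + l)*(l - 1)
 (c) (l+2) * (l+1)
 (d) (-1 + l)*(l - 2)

We need to factor l^2 - 2 + l.
The factored form is (2 + l)*(l - 1).
b) (2 + l)*(l - 1)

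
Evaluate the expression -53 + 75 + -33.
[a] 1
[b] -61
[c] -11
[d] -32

First: -53 + 75 = 22
Then: 22 + -33 = -11
c) -11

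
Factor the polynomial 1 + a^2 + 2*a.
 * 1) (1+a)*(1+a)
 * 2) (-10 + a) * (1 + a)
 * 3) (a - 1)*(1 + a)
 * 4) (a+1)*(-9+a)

We need to factor 1 + a^2 + 2*a.
The factored form is (1+a)*(1+a).
1) (1+a)*(1+a)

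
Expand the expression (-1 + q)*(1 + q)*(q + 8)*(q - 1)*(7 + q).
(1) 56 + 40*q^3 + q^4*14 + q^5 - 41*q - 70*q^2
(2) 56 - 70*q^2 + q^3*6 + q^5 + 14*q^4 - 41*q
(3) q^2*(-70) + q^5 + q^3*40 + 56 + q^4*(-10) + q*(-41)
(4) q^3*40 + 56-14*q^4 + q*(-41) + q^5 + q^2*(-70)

Expanding (-1 + q)*(1 + q)*(q + 8)*(q - 1)*(7 + q):
= 56 + 40*q^3 + q^4*14 + q^5 - 41*q - 70*q^2
1) 56 + 40*q^3 + q^4*14 + q^5 - 41*q - 70*q^2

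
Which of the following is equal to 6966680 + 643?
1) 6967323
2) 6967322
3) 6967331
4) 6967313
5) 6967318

6966680 + 643 = 6967323
1) 6967323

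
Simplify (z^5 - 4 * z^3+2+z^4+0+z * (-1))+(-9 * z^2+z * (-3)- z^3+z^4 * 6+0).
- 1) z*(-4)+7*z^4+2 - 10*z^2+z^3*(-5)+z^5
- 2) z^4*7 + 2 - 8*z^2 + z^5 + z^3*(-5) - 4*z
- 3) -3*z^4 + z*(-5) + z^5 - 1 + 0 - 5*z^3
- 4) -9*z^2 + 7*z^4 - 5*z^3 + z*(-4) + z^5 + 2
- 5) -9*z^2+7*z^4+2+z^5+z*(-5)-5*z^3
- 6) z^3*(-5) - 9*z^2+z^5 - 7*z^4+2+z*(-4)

Adding the polynomials and combining like terms:
(z^5 - 4*z^3 + 2 + z^4 + 0 + z*(-1)) + (-9*z^2 + z*(-3) - z^3 + z^4*6 + 0)
= -9*z^2 + 7*z^4 - 5*z^3 + z*(-4) + z^5 + 2
4) -9*z^2 + 7*z^4 - 5*z^3 + z*(-4) + z^5 + 2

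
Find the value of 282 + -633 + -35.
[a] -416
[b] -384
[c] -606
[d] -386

First: 282 + -633 = -351
Then: -351 + -35 = -386
d) -386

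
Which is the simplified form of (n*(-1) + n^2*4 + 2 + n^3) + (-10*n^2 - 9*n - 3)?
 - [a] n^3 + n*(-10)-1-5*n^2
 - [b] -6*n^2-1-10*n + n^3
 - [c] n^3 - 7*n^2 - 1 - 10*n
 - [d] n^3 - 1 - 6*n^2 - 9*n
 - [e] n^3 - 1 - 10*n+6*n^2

Adding the polynomials and combining like terms:
(n*(-1) + n^2*4 + 2 + n^3) + (-10*n^2 - 9*n - 3)
= -6*n^2-1-10*n + n^3
b) -6*n^2-1-10*n + n^3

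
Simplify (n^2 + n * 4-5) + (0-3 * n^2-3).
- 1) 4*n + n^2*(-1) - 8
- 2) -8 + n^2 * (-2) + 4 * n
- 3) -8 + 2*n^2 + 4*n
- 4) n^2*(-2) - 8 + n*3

Adding the polynomials and combining like terms:
(n^2 + n*4 - 5) + (0 - 3*n^2 - 3)
= -8 + n^2 * (-2) + 4 * n
2) -8 + n^2 * (-2) + 4 * n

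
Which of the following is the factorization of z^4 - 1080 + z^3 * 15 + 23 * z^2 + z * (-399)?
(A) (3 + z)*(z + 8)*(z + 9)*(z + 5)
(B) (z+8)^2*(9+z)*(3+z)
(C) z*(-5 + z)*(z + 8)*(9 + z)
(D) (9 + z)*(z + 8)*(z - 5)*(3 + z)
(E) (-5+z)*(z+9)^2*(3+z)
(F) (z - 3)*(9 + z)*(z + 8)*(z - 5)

We need to factor z^4 - 1080 + z^3 * 15 + 23 * z^2 + z * (-399).
The factored form is (9 + z)*(z + 8)*(z - 5)*(3 + z).
D) (9 + z)*(z + 8)*(z - 5)*(3 + z)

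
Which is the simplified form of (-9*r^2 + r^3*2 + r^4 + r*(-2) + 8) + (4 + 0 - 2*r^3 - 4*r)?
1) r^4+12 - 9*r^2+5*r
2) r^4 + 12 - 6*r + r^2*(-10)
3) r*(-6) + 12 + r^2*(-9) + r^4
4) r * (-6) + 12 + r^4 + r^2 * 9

Adding the polynomials and combining like terms:
(-9*r^2 + r^3*2 + r^4 + r*(-2) + 8) + (4 + 0 - 2*r^3 - 4*r)
= r*(-6) + 12 + r^2*(-9) + r^4
3) r*(-6) + 12 + r^2*(-9) + r^4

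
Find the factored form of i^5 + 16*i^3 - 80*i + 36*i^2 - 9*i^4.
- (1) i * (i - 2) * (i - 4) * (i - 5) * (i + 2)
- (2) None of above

We need to factor i^5 + 16*i^3 - 80*i + 36*i^2 - 9*i^4.
The factored form is i * (i - 2) * (i - 4) * (i - 5) * (i + 2).
1) i * (i - 2) * (i - 4) * (i - 5) * (i + 2)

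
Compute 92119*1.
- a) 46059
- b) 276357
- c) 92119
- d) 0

92119 * 1 = 92119
c) 92119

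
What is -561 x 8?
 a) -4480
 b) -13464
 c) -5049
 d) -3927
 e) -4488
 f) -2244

-561 * 8 = -4488
e) -4488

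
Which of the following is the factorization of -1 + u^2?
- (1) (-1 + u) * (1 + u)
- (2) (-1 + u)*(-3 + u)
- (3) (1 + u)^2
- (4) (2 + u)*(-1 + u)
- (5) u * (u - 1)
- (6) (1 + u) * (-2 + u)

We need to factor -1 + u^2.
The factored form is (-1 + u) * (1 + u).
1) (-1 + u) * (1 + u)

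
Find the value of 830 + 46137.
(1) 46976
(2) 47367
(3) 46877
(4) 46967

830 + 46137 = 46967
4) 46967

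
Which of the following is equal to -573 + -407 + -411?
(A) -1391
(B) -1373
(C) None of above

First: -573 + -407 = -980
Then: -980 + -411 = -1391
A) -1391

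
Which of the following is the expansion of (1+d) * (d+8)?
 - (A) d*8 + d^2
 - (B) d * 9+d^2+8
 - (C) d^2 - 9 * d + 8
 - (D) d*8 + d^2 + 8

Expanding (1+d) * (d+8):
= d * 9+d^2+8
B) d * 9+d^2+8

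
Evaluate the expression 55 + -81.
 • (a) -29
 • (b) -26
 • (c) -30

55 + -81 = -26
b) -26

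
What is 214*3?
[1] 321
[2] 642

214 * 3 = 642
2) 642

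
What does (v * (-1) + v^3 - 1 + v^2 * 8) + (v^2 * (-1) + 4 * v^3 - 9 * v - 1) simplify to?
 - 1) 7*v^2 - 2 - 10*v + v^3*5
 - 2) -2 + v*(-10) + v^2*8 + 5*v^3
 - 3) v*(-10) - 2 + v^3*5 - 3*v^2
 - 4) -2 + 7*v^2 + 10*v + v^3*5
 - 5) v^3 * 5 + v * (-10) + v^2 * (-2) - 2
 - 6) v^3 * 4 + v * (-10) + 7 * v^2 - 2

Adding the polynomials and combining like terms:
(v*(-1) + v^3 - 1 + v^2*8) + (v^2*(-1) + 4*v^3 - 9*v - 1)
= 7*v^2 - 2 - 10*v + v^3*5
1) 7*v^2 - 2 - 10*v + v^3*5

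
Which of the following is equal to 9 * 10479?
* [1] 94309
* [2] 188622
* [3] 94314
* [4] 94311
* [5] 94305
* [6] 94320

9 * 10479 = 94311
4) 94311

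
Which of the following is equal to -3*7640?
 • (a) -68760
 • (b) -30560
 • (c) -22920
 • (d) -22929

-3 * 7640 = -22920
c) -22920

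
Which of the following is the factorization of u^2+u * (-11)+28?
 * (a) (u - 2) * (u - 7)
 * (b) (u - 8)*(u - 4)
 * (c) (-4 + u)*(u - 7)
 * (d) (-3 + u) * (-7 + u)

We need to factor u^2+u * (-11)+28.
The factored form is (-4 + u)*(u - 7).
c) (-4 + u)*(u - 7)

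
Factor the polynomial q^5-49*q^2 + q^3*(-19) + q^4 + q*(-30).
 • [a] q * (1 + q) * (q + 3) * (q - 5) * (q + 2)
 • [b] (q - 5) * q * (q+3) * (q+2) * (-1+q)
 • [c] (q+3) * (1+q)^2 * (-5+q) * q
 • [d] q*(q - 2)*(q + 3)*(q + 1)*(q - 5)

We need to factor q^5-49*q^2 + q^3*(-19) + q^4 + q*(-30).
The factored form is q * (1 + q) * (q + 3) * (q - 5) * (q + 2).
a) q * (1 + q) * (q + 3) * (q - 5) * (q + 2)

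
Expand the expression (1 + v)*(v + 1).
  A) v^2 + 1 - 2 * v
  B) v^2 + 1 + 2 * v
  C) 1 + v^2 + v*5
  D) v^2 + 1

Expanding (1 + v)*(v + 1):
= v^2 + 1 + 2 * v
B) v^2 + 1 + 2 * v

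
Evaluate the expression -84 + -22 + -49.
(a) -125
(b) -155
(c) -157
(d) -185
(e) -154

First: -84 + -22 = -106
Then: -106 + -49 = -155
b) -155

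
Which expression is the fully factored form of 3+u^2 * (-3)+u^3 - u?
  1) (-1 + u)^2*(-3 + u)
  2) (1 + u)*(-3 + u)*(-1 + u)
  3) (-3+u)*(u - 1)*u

We need to factor 3+u^2 * (-3)+u^3 - u.
The factored form is (1 + u)*(-3 + u)*(-1 + u).
2) (1 + u)*(-3 + u)*(-1 + u)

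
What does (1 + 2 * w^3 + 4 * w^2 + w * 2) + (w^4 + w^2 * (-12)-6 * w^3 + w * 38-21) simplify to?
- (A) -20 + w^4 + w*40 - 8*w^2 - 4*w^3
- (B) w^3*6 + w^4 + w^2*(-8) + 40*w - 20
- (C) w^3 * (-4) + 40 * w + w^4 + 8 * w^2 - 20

Adding the polynomials and combining like terms:
(1 + 2*w^3 + 4*w^2 + w*2) + (w^4 + w^2*(-12) - 6*w^3 + w*38 - 21)
= -20 + w^4 + w*40 - 8*w^2 - 4*w^3
A) -20 + w^4 + w*40 - 8*w^2 - 4*w^3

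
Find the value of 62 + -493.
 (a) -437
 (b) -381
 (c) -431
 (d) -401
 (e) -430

62 + -493 = -431
c) -431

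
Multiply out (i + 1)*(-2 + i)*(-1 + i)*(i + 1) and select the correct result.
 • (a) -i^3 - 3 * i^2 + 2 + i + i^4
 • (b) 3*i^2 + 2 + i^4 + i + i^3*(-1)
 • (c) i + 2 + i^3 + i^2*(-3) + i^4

Expanding (i + 1)*(-2 + i)*(-1 + i)*(i + 1):
= -i^3 - 3 * i^2 + 2 + i + i^4
a) -i^3 - 3 * i^2 + 2 + i + i^4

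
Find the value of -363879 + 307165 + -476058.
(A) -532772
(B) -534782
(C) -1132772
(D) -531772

First: -363879 + 307165 = -56714
Then: -56714 + -476058 = -532772
A) -532772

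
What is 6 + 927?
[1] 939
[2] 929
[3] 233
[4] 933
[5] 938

6 + 927 = 933
4) 933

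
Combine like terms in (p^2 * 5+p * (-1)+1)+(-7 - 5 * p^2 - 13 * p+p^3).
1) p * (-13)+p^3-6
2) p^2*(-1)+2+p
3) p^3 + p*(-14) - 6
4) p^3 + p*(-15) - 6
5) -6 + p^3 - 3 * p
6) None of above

Adding the polynomials and combining like terms:
(p^2*5 + p*(-1) + 1) + (-7 - 5*p^2 - 13*p + p^3)
= p^3 + p*(-14) - 6
3) p^3 + p*(-14) - 6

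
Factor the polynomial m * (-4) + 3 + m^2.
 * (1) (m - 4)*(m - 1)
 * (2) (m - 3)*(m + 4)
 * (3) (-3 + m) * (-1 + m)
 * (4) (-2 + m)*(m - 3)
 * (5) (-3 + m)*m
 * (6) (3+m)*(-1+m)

We need to factor m * (-4) + 3 + m^2.
The factored form is (-3 + m) * (-1 + m).
3) (-3 + m) * (-1 + m)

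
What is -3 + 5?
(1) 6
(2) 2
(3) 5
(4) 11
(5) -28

-3 + 5 = 2
2) 2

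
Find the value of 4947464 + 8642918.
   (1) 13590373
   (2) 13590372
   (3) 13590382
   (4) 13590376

4947464 + 8642918 = 13590382
3) 13590382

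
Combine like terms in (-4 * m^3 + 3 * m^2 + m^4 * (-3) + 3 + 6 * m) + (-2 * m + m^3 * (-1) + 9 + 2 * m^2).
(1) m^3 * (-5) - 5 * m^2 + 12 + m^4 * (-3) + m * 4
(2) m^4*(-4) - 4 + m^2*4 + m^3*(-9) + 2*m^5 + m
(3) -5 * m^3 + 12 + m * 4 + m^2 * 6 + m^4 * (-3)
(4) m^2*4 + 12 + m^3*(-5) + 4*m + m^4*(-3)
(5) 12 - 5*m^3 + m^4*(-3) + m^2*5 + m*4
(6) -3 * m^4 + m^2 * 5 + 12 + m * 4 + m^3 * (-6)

Adding the polynomials and combining like terms:
(-4*m^3 + 3*m^2 + m^4*(-3) + 3 + 6*m) + (-2*m + m^3*(-1) + 9 + 2*m^2)
= 12 - 5*m^3 + m^4*(-3) + m^2*5 + m*4
5) 12 - 5*m^3 + m^4*(-3) + m^2*5 + m*4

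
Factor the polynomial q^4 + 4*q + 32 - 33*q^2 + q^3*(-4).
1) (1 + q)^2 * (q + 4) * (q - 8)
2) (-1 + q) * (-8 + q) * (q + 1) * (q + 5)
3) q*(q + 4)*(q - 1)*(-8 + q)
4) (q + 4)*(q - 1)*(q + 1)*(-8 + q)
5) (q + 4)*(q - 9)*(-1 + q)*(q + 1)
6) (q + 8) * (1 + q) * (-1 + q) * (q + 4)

We need to factor q^4 + 4*q + 32 - 33*q^2 + q^3*(-4).
The factored form is (q + 4)*(q - 1)*(q + 1)*(-8 + q).
4) (q + 4)*(q - 1)*(q + 1)*(-8 + q)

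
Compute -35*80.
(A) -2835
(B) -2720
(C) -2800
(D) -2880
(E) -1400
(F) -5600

-35 * 80 = -2800
C) -2800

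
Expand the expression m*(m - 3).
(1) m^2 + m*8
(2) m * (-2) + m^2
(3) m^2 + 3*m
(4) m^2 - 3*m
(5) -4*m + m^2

Expanding m*(m - 3):
= m^2 - 3*m
4) m^2 - 3*m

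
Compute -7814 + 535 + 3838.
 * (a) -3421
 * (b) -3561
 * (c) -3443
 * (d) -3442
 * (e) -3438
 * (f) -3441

First: -7814 + 535 = -7279
Then: -7279 + 3838 = -3441
f) -3441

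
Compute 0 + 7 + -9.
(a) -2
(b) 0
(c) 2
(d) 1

First: 0 + 7 = 7
Then: 7 + -9 = -2
a) -2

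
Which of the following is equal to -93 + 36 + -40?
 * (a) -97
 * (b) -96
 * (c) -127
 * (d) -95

First: -93 + 36 = -57
Then: -57 + -40 = -97
a) -97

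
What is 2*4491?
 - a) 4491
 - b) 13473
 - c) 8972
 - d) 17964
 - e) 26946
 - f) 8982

2 * 4491 = 8982
f) 8982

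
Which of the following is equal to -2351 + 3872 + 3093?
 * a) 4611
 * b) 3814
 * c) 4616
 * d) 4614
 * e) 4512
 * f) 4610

First: -2351 + 3872 = 1521
Then: 1521 + 3093 = 4614
d) 4614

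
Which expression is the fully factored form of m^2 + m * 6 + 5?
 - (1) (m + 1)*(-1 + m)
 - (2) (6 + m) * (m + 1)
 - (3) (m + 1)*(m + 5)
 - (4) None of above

We need to factor m^2 + m * 6 + 5.
The factored form is (m + 1)*(m + 5).
3) (m + 1)*(m + 5)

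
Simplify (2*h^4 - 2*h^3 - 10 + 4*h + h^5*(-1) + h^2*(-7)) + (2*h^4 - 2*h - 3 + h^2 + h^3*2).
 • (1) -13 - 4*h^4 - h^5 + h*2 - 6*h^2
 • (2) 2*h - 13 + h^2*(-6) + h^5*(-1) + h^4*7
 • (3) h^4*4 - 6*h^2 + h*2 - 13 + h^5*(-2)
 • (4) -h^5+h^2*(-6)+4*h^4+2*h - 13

Adding the polynomials and combining like terms:
(2*h^4 - 2*h^3 - 10 + 4*h + h^5*(-1) + h^2*(-7)) + (2*h^4 - 2*h - 3 + h^2 + h^3*2)
= -h^5+h^2*(-6)+4*h^4+2*h - 13
4) -h^5+h^2*(-6)+4*h^4+2*h - 13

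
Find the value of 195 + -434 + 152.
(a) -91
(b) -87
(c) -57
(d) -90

First: 195 + -434 = -239
Then: -239 + 152 = -87
b) -87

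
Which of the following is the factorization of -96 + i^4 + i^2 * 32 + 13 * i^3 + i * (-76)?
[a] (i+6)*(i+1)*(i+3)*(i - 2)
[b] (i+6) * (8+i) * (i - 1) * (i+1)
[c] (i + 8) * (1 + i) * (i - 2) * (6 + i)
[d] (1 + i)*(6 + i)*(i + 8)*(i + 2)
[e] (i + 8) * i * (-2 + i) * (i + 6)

We need to factor -96 + i^4 + i^2 * 32 + 13 * i^3 + i * (-76).
The factored form is (i + 8) * (1 + i) * (i - 2) * (6 + i).
c) (i + 8) * (1 + i) * (i - 2) * (6 + i)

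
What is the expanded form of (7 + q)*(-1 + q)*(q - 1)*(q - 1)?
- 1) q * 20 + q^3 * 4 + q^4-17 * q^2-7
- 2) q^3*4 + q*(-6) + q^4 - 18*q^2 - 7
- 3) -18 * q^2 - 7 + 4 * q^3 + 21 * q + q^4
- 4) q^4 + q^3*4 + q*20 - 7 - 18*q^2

Expanding (7 + q)*(-1 + q)*(q - 1)*(q - 1):
= q^4 + q^3*4 + q*20 - 7 - 18*q^2
4) q^4 + q^3*4 + q*20 - 7 - 18*q^2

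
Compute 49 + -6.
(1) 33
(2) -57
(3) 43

49 + -6 = 43
3) 43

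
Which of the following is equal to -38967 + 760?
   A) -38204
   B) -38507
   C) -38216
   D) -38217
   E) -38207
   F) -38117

-38967 + 760 = -38207
E) -38207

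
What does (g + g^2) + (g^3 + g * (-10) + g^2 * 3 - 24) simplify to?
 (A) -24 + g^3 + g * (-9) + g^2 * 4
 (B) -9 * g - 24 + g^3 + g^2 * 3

Adding the polynomials and combining like terms:
(g + g^2) + (g^3 + g*(-10) + g^2*3 - 24)
= -24 + g^3 + g * (-9) + g^2 * 4
A) -24 + g^3 + g * (-9) + g^2 * 4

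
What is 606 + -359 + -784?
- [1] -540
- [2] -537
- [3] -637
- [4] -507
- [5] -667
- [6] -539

First: 606 + -359 = 247
Then: 247 + -784 = -537
2) -537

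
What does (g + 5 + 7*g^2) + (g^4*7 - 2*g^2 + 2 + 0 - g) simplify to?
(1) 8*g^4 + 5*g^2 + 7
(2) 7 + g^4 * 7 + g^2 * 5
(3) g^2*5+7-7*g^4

Adding the polynomials and combining like terms:
(g + 5 + 7*g^2) + (g^4*7 - 2*g^2 + 2 + 0 - g)
= 7 + g^4 * 7 + g^2 * 5
2) 7 + g^4 * 7 + g^2 * 5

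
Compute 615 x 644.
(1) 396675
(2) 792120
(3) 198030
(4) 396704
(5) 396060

615 * 644 = 396060
5) 396060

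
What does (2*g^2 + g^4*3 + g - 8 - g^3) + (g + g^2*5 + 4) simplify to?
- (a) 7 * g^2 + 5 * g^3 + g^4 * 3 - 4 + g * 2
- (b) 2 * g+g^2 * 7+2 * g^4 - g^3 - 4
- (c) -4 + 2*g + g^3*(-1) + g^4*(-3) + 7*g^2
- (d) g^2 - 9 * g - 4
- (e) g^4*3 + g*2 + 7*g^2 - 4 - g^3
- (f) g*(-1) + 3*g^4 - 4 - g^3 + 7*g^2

Adding the polynomials and combining like terms:
(2*g^2 + g^4*3 + g - 8 - g^3) + (g + g^2*5 + 4)
= g^4*3 + g*2 + 7*g^2 - 4 - g^3
e) g^4*3 + g*2 + 7*g^2 - 4 - g^3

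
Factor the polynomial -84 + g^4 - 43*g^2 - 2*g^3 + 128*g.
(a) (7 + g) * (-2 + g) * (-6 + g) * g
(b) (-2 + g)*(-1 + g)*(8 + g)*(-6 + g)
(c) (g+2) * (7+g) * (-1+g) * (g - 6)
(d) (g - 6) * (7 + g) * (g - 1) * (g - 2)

We need to factor -84 + g^4 - 43*g^2 - 2*g^3 + 128*g.
The factored form is (g - 6) * (7 + g) * (g - 1) * (g - 2).
d) (g - 6) * (7 + g) * (g - 1) * (g - 2)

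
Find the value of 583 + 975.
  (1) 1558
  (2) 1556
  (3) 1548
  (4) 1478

583 + 975 = 1558
1) 1558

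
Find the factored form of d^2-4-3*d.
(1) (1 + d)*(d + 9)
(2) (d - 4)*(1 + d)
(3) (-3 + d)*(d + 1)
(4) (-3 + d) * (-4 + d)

We need to factor d^2-4-3*d.
The factored form is (d - 4)*(1 + d).
2) (d - 4)*(1 + d)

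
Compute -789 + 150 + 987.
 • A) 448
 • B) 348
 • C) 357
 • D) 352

First: -789 + 150 = -639
Then: -639 + 987 = 348
B) 348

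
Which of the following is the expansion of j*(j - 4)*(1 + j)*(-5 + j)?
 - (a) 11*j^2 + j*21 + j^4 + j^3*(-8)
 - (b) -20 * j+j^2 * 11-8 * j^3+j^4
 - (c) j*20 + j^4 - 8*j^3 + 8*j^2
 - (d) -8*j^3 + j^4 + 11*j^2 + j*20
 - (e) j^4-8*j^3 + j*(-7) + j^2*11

Expanding j*(j - 4)*(1 + j)*(-5 + j):
= -8*j^3 + j^4 + 11*j^2 + j*20
d) -8*j^3 + j^4 + 11*j^2 + j*20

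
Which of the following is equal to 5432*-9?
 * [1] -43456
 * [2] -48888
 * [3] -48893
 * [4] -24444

5432 * -9 = -48888
2) -48888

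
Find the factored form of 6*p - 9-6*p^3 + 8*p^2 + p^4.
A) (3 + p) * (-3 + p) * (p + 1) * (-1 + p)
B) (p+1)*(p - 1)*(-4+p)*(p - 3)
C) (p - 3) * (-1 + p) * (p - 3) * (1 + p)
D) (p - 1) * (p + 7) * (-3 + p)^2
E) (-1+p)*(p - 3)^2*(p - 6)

We need to factor 6*p - 9-6*p^3 + 8*p^2 + p^4.
The factored form is (p - 3) * (-1 + p) * (p - 3) * (1 + p).
C) (p - 3) * (-1 + p) * (p - 3) * (1 + p)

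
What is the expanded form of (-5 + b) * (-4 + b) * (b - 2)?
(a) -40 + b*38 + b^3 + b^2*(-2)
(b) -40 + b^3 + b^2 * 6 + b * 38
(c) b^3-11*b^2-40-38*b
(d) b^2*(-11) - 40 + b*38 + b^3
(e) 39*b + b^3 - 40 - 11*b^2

Expanding (-5 + b) * (-4 + b) * (b - 2):
= b^2*(-11) - 40 + b*38 + b^3
d) b^2*(-11) - 40 + b*38 + b^3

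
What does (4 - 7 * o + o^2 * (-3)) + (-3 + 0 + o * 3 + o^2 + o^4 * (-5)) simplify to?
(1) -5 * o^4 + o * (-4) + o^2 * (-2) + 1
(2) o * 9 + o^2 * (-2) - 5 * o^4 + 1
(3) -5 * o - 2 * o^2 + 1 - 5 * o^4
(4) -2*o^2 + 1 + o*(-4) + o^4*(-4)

Adding the polynomials and combining like terms:
(4 - 7*o + o^2*(-3)) + (-3 + 0 + o*3 + o^2 + o^4*(-5))
= -5 * o^4 + o * (-4) + o^2 * (-2) + 1
1) -5 * o^4 + o * (-4) + o^2 * (-2) + 1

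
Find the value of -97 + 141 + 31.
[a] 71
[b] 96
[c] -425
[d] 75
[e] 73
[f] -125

First: -97 + 141 = 44
Then: 44 + 31 = 75
d) 75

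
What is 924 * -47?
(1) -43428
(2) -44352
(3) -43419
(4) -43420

924 * -47 = -43428
1) -43428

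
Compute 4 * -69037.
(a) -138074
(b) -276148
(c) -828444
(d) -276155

4 * -69037 = -276148
b) -276148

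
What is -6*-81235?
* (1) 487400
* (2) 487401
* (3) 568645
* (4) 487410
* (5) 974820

-6 * -81235 = 487410
4) 487410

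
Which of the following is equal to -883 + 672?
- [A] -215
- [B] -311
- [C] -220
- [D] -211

-883 + 672 = -211
D) -211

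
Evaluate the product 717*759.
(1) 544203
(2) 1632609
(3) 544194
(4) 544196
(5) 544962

717 * 759 = 544203
1) 544203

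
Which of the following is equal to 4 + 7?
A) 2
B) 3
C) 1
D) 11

4 + 7 = 11
D) 11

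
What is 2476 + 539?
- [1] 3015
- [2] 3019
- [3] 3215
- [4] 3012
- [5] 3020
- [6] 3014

2476 + 539 = 3015
1) 3015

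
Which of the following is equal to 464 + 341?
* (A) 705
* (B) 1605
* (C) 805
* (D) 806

464 + 341 = 805
C) 805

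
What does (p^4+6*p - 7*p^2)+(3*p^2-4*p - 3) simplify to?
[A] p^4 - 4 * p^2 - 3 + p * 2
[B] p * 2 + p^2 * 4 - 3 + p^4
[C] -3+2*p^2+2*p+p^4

Adding the polynomials and combining like terms:
(p^4 + 6*p - 7*p^2) + (3*p^2 - 4*p - 3)
= p^4 - 4 * p^2 - 3 + p * 2
A) p^4 - 4 * p^2 - 3 + p * 2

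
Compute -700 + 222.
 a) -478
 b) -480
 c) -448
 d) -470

-700 + 222 = -478
a) -478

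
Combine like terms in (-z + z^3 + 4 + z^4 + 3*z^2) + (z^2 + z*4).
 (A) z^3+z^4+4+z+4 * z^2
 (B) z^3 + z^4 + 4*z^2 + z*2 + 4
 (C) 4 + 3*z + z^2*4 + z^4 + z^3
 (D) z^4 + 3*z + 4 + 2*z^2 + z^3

Adding the polynomials and combining like terms:
(-z + z^3 + 4 + z^4 + 3*z^2) + (z^2 + z*4)
= 4 + 3*z + z^2*4 + z^4 + z^3
C) 4 + 3*z + z^2*4 + z^4 + z^3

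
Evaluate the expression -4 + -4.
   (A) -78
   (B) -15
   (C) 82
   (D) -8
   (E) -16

-4 + -4 = -8
D) -8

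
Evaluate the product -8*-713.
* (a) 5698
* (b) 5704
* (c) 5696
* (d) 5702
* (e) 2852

-8 * -713 = 5704
b) 5704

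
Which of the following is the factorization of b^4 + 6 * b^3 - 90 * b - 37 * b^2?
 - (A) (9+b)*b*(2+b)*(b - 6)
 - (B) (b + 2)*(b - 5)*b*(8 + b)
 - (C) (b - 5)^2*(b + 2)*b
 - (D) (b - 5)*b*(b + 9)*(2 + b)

We need to factor b^4 + 6 * b^3 - 90 * b - 37 * b^2.
The factored form is (b - 5)*b*(b + 9)*(2 + b).
D) (b - 5)*b*(b + 9)*(2 + b)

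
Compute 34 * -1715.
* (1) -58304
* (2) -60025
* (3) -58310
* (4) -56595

34 * -1715 = -58310
3) -58310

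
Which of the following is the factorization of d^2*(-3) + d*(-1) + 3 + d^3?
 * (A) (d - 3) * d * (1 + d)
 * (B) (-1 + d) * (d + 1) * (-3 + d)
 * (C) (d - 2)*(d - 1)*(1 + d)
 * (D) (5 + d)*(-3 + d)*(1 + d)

We need to factor d^2*(-3) + d*(-1) + 3 + d^3.
The factored form is (-1 + d) * (d + 1) * (-3 + d).
B) (-1 + d) * (d + 1) * (-3 + d)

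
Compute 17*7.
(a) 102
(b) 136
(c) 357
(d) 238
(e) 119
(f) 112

17 * 7 = 119
e) 119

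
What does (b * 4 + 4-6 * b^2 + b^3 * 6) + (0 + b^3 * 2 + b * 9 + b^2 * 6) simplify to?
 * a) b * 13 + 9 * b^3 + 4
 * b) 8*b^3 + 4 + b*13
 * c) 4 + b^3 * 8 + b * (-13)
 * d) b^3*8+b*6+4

Adding the polynomials and combining like terms:
(b*4 + 4 - 6*b^2 + b^3*6) + (0 + b^3*2 + b*9 + b^2*6)
= 8*b^3 + 4 + b*13
b) 8*b^3 + 4 + b*13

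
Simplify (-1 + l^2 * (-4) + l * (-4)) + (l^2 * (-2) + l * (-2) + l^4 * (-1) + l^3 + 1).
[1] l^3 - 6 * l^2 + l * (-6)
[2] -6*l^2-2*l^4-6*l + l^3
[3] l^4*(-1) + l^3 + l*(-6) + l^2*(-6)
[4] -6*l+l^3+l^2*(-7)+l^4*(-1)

Adding the polynomials and combining like terms:
(-1 + l^2*(-4) + l*(-4)) + (l^2*(-2) + l*(-2) + l^4*(-1) + l^3 + 1)
= l^4*(-1) + l^3 + l*(-6) + l^2*(-6)
3) l^4*(-1) + l^3 + l*(-6) + l^2*(-6)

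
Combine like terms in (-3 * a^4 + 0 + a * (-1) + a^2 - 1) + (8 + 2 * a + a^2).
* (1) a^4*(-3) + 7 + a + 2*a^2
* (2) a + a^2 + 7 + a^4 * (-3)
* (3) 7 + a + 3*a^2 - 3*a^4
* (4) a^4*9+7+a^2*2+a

Adding the polynomials and combining like terms:
(-3*a^4 + 0 + a*(-1) + a^2 - 1) + (8 + 2*a + a^2)
= a^4*(-3) + 7 + a + 2*a^2
1) a^4*(-3) + 7 + a + 2*a^2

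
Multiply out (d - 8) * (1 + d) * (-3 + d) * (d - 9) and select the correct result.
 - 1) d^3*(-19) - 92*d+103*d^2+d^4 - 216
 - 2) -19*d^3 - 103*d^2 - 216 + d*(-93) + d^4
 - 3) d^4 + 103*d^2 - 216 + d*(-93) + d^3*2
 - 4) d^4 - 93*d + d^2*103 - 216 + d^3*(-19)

Expanding (d - 8) * (1 + d) * (-3 + d) * (d - 9):
= d^4 - 93*d + d^2*103 - 216 + d^3*(-19)
4) d^4 - 93*d + d^2*103 - 216 + d^3*(-19)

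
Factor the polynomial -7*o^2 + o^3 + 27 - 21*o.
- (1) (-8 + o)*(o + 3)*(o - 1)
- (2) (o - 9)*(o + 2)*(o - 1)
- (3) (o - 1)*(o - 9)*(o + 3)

We need to factor -7*o^2 + o^3 + 27 - 21*o.
The factored form is (o - 1)*(o - 9)*(o + 3).
3) (o - 1)*(o - 9)*(o + 3)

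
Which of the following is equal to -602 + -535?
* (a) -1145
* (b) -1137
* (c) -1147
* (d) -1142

-602 + -535 = -1137
b) -1137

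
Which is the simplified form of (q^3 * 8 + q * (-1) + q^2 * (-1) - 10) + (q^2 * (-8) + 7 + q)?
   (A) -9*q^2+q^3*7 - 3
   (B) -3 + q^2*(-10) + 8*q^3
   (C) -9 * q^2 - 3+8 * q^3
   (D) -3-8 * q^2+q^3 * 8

Adding the polynomials and combining like terms:
(q^3*8 + q*(-1) + q^2*(-1) - 10) + (q^2*(-8) + 7 + q)
= -9 * q^2 - 3+8 * q^3
C) -9 * q^2 - 3+8 * q^3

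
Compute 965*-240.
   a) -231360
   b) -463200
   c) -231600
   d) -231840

965 * -240 = -231600
c) -231600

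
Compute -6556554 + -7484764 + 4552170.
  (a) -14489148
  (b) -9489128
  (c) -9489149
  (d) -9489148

First: -6556554 + -7484764 = -14041318
Then: -14041318 + 4552170 = -9489148
d) -9489148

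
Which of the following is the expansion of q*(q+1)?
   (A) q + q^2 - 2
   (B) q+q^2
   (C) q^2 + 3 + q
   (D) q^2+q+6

Expanding q*(q+1):
= q+q^2
B) q+q^2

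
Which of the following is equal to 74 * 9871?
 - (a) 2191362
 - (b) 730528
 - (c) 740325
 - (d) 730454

74 * 9871 = 730454
d) 730454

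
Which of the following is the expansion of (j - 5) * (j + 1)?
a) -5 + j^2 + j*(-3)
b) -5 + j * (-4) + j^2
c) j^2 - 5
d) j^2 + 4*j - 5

Expanding (j - 5) * (j + 1):
= -5 + j * (-4) + j^2
b) -5 + j * (-4) + j^2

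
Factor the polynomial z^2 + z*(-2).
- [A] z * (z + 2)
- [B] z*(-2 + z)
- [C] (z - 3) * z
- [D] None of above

We need to factor z^2 + z*(-2).
The factored form is z*(-2 + z).
B) z*(-2 + z)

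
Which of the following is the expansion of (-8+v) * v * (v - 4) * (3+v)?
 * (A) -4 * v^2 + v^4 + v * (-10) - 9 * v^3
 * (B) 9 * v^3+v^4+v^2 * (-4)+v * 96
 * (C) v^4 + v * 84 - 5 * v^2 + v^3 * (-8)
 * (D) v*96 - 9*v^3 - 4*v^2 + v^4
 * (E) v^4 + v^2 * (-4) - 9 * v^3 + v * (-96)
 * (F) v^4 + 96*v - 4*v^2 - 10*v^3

Expanding (-8+v) * v * (v - 4) * (3+v):
= v*96 - 9*v^3 - 4*v^2 + v^4
D) v*96 - 9*v^3 - 4*v^2 + v^4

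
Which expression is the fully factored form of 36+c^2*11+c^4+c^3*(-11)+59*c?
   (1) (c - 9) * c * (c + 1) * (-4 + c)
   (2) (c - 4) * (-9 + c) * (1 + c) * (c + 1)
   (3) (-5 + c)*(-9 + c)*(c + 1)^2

We need to factor 36+c^2*11+c^4+c^3*(-11)+59*c.
The factored form is (c - 4) * (-9 + c) * (1 + c) * (c + 1).
2) (c - 4) * (-9 + c) * (1 + c) * (c + 1)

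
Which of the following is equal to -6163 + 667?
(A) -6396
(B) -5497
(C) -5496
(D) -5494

-6163 + 667 = -5496
C) -5496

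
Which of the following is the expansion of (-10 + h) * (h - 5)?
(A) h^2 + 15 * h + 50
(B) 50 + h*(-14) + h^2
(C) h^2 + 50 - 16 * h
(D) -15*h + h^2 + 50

Expanding (-10 + h) * (h - 5):
= -15*h + h^2 + 50
D) -15*h + h^2 + 50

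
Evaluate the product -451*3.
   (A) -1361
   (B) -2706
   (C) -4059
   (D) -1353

-451 * 3 = -1353
D) -1353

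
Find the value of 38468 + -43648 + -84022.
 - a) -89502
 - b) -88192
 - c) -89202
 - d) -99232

First: 38468 + -43648 = -5180
Then: -5180 + -84022 = -89202
c) -89202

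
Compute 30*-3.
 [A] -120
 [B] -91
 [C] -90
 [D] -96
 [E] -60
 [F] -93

30 * -3 = -90
C) -90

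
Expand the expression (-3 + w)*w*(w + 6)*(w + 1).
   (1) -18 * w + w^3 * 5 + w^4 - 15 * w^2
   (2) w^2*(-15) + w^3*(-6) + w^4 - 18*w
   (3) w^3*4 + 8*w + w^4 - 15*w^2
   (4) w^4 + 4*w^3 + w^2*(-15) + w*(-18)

Expanding (-3 + w)*w*(w + 6)*(w + 1):
= w^4 + 4*w^3 + w^2*(-15) + w*(-18)
4) w^4 + 4*w^3 + w^2*(-15) + w*(-18)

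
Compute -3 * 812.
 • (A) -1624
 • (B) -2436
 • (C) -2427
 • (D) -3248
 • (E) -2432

-3 * 812 = -2436
B) -2436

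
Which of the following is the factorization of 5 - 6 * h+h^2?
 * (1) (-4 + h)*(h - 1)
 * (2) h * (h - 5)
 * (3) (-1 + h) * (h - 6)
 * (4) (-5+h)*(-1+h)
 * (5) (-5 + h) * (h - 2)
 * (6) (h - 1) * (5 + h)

We need to factor 5 - 6 * h+h^2.
The factored form is (-5+h)*(-1+h).
4) (-5+h)*(-1+h)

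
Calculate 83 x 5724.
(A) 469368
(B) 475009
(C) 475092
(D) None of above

83 * 5724 = 475092
C) 475092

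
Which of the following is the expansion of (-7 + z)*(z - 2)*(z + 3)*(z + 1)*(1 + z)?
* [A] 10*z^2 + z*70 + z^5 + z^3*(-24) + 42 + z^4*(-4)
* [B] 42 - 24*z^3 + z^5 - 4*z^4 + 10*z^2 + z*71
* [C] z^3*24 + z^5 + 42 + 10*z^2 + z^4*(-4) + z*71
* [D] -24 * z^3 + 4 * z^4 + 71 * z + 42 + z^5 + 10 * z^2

Expanding (-7 + z)*(z - 2)*(z + 3)*(z + 1)*(1 + z):
= 42 - 24*z^3 + z^5 - 4*z^4 + 10*z^2 + z*71
B) 42 - 24*z^3 + z^5 - 4*z^4 + 10*z^2 + z*71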